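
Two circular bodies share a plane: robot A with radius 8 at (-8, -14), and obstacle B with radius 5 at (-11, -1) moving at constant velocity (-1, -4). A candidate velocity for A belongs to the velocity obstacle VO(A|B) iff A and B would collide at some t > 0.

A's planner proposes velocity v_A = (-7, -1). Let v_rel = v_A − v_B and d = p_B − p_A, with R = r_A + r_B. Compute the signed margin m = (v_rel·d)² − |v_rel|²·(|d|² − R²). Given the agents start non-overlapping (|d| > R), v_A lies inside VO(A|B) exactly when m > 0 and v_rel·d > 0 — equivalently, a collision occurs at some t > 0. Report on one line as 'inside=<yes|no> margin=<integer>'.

d = (-3, 13),  |d|² = 178;  R = 8+5 = 13,  c = 178−13² = 9
v_rel = (-6, 3),  |v_rel|² = 45;  v_rel·d = (-6)·(-3) + (3)·(13) = 57
45·t² − 114·t + 9 = 0  ⇒  m = 57² − 45·9 = 2844
m = 2844 > 0,  v_rel·d = 57 > 0  ⇒  inside

inside=yes margin=2844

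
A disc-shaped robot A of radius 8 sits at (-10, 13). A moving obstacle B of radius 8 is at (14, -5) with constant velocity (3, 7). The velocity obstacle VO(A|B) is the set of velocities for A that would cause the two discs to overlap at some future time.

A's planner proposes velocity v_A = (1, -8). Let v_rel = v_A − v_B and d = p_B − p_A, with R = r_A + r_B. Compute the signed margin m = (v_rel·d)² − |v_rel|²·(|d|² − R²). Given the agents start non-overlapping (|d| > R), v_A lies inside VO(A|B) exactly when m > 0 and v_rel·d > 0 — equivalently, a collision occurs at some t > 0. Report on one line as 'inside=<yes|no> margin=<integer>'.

d = (24, -18),  |d|² = 900;  R = 8+8 = 16,  c = 900−16² = 644
v_rel = (-2, -15),  |v_rel|² = 229;  v_rel·d = (-2)·(24) + (-15)·(-18) = 222
229·t² − 444·t + 644 = 0  ⇒  m = 222² − 229·644 = -98192
m = -98192 < 0,  v_rel·d = 222 > 0  ⇒  outside

inside=no margin=-98192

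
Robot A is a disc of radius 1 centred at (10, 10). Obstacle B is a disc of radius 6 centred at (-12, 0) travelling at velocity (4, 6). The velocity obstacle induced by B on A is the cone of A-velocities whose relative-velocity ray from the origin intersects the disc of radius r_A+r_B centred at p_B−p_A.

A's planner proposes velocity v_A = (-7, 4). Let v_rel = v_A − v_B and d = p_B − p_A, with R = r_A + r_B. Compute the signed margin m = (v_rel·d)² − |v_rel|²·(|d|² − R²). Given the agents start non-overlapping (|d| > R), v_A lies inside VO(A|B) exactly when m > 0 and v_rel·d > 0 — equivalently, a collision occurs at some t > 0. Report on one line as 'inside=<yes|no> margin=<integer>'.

d = (-22, -10),  |d|² = 584;  R = 1+6 = 7,  c = 584−7² = 535
v_rel = (-11, -2),  |v_rel|² = 125;  v_rel·d = (-11)·(-22) + (-2)·(-10) = 262
125·t² − 524·t + 535 = 0  ⇒  m = 262² − 125·535 = 1769
m = 1769 > 0,  v_rel·d = 262 > 0  ⇒  inside

inside=yes margin=1769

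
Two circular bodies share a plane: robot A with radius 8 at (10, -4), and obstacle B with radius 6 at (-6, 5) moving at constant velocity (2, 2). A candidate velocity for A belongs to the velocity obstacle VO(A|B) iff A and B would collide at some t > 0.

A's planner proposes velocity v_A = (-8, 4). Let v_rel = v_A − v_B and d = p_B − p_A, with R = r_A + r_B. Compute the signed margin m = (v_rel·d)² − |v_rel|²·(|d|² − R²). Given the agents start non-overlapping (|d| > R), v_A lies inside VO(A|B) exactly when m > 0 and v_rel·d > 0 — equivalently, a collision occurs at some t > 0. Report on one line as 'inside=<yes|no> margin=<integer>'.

d = (-16, 9),  |d|² = 337;  R = 8+6 = 14,  c = 337−14² = 141
v_rel = (-10, 2),  |v_rel|² = 104;  v_rel·d = (-10)·(-16) + (2)·(9) = 178
104·t² − 356·t + 141 = 0  ⇒  m = 178² − 104·141 = 17020
m = 17020 > 0,  v_rel·d = 178 > 0  ⇒  inside

inside=yes margin=17020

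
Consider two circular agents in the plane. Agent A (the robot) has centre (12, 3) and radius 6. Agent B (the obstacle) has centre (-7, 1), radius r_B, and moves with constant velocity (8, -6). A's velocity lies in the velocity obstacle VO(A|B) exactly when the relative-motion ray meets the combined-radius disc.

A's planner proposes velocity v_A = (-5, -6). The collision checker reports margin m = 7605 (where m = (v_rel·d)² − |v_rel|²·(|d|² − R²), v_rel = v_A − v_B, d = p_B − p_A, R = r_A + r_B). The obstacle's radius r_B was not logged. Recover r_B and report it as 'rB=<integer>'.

m = 7605
d = (-19, -2);  v_rel = (-13, 0),  |v_rel|² = 169
v_rel×d = (-13)·(-2) − (0)·(-19) = 26
since m = R²·169 − 26²:  R² = (676 + 7605) / 169 = 49
R = √49 = 7  ⇒  r_B = 7 − 6 = 1

rB=1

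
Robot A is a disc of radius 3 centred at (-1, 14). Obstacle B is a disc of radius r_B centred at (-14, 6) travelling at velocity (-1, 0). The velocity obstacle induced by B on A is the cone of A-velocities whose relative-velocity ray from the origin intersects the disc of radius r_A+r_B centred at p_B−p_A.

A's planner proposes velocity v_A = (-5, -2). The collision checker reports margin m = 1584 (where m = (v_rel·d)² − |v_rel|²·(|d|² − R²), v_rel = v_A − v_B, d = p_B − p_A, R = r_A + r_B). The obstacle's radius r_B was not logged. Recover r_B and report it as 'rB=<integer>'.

m = 1584
d = (-13, -8);  v_rel = (-4, -2),  |v_rel|² = 20
v_rel×d = (-4)·(-8) − (-2)·(-13) = 6
since m = R²·20 − 6²:  R² = (36 + 1584) / 20 = 81
R = √81 = 9  ⇒  r_B = 9 − 3 = 6

rB=6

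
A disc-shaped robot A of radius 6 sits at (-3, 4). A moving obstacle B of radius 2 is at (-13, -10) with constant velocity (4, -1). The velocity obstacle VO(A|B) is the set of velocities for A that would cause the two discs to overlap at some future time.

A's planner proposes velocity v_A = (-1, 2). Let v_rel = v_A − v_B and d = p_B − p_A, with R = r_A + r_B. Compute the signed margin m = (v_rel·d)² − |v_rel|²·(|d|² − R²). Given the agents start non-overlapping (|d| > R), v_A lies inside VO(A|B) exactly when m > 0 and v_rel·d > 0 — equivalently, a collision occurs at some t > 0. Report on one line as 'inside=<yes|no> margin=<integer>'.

d = (-10, -14),  |d|² = 296;  R = 6+2 = 8,  c = 296−8² = 232
v_rel = (-5, 3),  |v_rel|² = 34;  v_rel·d = (-5)·(-10) + (3)·(-14) = 8
34·t² − 16·t + 232 = 0  ⇒  m = 8² − 34·232 = -7824
m = -7824 < 0,  v_rel·d = 8 > 0  ⇒  outside

inside=no margin=-7824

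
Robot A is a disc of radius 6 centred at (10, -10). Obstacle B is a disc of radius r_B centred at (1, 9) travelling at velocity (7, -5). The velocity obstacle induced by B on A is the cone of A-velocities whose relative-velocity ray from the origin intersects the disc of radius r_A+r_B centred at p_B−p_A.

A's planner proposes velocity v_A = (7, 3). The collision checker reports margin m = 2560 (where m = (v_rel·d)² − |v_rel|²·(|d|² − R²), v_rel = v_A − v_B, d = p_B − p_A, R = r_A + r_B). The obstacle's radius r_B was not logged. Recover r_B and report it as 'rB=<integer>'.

m = 2560
d = (-9, 19);  v_rel = (0, 8),  |v_rel|² = 64
v_rel×d = (0)·(19) − (8)·(-9) = 72
since m = R²·64 − 72²:  R² = (5184 + 2560) / 64 = 121
R = √121 = 11  ⇒  r_B = 11 − 6 = 5

rB=5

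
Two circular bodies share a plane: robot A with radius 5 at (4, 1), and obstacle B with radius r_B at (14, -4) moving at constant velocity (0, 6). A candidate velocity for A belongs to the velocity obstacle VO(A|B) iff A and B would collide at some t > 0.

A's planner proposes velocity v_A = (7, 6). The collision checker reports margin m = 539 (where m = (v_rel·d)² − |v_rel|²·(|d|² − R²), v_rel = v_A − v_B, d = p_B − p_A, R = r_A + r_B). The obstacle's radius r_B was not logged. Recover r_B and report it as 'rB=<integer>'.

m = 539
d = (10, -5);  v_rel = (7, 0),  |v_rel|² = 49
v_rel×d = (7)·(-5) − (0)·(10) = -35
since m = R²·49 − (-35)²:  R² = (1225 + 539) / 49 = 36
R = √36 = 6  ⇒  r_B = 6 − 5 = 1

rB=1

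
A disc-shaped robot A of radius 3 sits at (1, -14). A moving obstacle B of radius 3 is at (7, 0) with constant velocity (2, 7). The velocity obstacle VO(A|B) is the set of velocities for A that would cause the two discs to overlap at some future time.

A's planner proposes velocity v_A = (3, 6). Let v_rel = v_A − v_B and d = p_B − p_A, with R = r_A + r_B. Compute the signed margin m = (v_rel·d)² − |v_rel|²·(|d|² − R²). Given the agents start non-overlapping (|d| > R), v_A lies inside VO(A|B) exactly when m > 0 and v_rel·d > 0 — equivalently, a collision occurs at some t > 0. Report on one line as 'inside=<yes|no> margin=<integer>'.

d = (6, 14),  |d|² = 232;  R = 3+3 = 6,  c = 232−6² = 196
v_rel = (1, -1),  |v_rel|² = 2;  v_rel·d = (1)·(6) + (-1)·(14) = -8
2·t² + 16·t + 196 = 0  ⇒  m = (-8)² − 2·196 = -328
m = -328 < 0,  v_rel·d = -8 < 0  ⇒  outside

inside=no margin=-328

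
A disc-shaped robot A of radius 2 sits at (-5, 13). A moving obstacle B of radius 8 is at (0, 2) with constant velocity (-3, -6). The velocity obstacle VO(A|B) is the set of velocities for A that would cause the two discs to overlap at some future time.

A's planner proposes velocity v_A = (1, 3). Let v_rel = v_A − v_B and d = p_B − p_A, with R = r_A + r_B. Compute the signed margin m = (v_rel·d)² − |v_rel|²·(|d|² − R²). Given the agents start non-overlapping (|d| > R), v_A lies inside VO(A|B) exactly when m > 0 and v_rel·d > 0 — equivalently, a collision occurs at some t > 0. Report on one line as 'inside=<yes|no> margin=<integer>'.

d = (5, -11),  |d|² = 146;  R = 2+8 = 10,  c = 146−10² = 46
v_rel = (4, 9),  |v_rel|² = 97;  v_rel·d = (4)·(5) + (9)·(-11) = -79
97·t² + 158·t + 46 = 0  ⇒  m = (-79)² − 97·46 = 1779
m = 1779 > 0,  v_rel·d = -79 < 0  ⇒  outside

inside=no margin=1779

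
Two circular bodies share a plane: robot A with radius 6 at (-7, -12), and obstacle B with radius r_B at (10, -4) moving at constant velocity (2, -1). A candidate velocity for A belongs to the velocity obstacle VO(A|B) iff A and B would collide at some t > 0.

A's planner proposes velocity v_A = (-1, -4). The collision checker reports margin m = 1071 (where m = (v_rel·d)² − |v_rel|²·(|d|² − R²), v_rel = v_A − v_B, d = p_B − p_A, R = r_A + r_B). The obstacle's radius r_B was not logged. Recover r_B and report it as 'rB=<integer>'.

m = 1071
d = (17, 8);  v_rel = (-3, -3),  |v_rel|² = 18
v_rel×d = (-3)·(8) − (-3)·(17) = 27
since m = R²·18 − 27²:  R² = (729 + 1071) / 18 = 100
R = √100 = 10  ⇒  r_B = 10 − 6 = 4

rB=4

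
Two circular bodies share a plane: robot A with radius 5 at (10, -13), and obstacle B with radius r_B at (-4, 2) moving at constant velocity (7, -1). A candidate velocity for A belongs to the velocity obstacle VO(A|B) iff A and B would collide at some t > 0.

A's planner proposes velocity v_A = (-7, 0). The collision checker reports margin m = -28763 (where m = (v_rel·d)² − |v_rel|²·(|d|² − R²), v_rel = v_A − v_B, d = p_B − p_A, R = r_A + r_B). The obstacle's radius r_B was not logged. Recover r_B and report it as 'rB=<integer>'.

m = -28763
d = (-14, 15);  v_rel = (-14, 1),  |v_rel|² = 197
v_rel×d = (-14)·(15) − (1)·(-14) = -196
since m = R²·197 − (-196)²:  R² = (38416 + -28763) / 197 = 49
R = √49 = 7  ⇒  r_B = 7 − 5 = 2

rB=2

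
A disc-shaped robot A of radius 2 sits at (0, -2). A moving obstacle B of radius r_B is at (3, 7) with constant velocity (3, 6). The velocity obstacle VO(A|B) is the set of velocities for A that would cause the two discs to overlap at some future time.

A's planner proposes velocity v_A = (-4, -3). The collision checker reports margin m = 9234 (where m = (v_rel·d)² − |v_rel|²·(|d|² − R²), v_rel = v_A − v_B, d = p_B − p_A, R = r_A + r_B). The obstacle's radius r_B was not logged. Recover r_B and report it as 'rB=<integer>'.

m = 9234
d = (3, 9);  v_rel = (-7, -9),  |v_rel|² = 130
v_rel×d = (-7)·(9) − (-9)·(3) = -36
since m = R²·130 − (-36)²:  R² = (1296 + 9234) / 130 = 81
R = √81 = 9  ⇒  r_B = 9 − 2 = 7

rB=7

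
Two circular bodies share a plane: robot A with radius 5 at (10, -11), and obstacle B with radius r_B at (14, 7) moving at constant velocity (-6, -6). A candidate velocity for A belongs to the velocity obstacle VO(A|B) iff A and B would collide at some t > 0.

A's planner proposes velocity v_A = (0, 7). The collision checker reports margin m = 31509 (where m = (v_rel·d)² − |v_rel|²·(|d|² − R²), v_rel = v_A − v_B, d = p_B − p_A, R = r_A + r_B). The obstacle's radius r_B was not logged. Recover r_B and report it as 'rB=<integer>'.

m = 31509
d = (4, 18);  v_rel = (6, 13),  |v_rel|² = 205
v_rel×d = (6)·(18) − (13)·(4) = 56
since m = R²·205 − 56²:  R² = (3136 + 31509) / 205 = 169
R = √169 = 13  ⇒  r_B = 13 − 5 = 8

rB=8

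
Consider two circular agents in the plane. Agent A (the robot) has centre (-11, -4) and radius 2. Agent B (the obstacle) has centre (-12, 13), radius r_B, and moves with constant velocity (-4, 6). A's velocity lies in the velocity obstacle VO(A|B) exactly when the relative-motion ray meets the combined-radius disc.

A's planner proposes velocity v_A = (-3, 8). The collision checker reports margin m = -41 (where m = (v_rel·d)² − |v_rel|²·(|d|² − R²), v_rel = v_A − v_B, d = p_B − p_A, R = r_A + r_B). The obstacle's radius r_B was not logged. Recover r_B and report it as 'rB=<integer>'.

m = -41
d = (-1, 17);  v_rel = (1, 2),  |v_rel|² = 5
v_rel×d = (1)·(17) − (2)·(-1) = 19
since m = R²·5 − 19²:  R² = (361 + -41) / 5 = 64
R = √64 = 8  ⇒  r_B = 8 − 2 = 6

rB=6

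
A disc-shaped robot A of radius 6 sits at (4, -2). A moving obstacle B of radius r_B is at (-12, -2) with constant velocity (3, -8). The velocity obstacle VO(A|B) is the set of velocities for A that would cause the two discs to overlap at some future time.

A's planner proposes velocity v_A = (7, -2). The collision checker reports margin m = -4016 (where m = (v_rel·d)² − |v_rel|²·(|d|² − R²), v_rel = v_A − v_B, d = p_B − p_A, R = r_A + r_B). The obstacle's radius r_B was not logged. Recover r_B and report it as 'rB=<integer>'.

m = -4016
d = (-16, 0);  v_rel = (4, 6),  |v_rel|² = 52
v_rel×d = (4)·(0) − (6)·(-16) = 96
since m = R²·52 − 96²:  R² = (9216 + -4016) / 52 = 100
R = √100 = 10  ⇒  r_B = 10 − 6 = 4

rB=4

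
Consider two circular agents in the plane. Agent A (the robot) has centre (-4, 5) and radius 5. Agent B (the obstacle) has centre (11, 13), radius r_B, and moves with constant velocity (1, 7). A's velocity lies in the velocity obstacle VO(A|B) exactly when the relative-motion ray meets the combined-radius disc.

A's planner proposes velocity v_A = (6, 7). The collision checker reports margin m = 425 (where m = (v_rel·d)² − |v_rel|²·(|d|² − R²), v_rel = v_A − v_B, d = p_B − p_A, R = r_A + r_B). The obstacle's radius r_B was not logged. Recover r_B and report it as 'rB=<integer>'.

m = 425
d = (15, 8);  v_rel = (5, 0),  |v_rel|² = 25
v_rel×d = (5)·(8) − (0)·(15) = 40
since m = R²·25 − 40²:  R² = (1600 + 425) / 25 = 81
R = √81 = 9  ⇒  r_B = 9 − 5 = 4

rB=4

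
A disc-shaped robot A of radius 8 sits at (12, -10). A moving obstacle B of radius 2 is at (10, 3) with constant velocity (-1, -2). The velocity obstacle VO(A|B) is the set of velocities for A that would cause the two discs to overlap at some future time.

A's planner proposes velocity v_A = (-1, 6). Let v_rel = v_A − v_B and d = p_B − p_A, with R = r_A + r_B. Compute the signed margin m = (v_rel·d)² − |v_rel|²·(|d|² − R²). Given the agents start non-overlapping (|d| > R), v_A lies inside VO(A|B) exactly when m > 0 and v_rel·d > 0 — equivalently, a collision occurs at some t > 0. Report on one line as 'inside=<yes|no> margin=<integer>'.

d = (-2, 13),  |d|² = 173;  R = 8+2 = 10,  c = 173−10² = 73
v_rel = (0, 8),  |v_rel|² = 64;  v_rel·d = (0)·(-2) + (8)·(13) = 104
64·t² − 208·t + 73 = 0  ⇒  m = 104² − 64·73 = 6144
m = 6144 > 0,  v_rel·d = 104 > 0  ⇒  inside

inside=yes margin=6144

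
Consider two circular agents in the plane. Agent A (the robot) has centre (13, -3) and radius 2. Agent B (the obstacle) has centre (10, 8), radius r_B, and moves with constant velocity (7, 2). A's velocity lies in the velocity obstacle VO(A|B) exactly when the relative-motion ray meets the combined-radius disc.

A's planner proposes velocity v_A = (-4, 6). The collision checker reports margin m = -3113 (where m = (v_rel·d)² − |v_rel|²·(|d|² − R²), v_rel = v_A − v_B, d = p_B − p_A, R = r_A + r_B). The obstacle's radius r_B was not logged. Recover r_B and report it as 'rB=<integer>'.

m = -3113
d = (-3, 11);  v_rel = (-11, 4),  |v_rel|² = 137
v_rel×d = (-11)·(11) − (4)·(-3) = -109
since m = R²·137 − (-109)²:  R² = (11881 + -3113) / 137 = 64
R = √64 = 8  ⇒  r_B = 8 − 2 = 6

rB=6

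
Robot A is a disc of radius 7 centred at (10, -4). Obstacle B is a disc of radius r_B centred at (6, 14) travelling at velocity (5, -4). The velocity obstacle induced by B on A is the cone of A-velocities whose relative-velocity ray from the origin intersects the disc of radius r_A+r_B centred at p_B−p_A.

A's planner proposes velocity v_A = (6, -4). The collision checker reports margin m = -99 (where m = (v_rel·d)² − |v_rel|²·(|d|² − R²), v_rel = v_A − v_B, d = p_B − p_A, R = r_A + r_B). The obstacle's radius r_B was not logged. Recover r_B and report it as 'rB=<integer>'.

m = -99
d = (-4, 18);  v_rel = (1, 0),  |v_rel|² = 1
v_rel×d = (1)·(18) − (0)·(-4) = 18
since m = R²·1 − 18²:  R² = (324 + -99) / 1 = 225
R = √225 = 15  ⇒  r_B = 15 − 7 = 8

rB=8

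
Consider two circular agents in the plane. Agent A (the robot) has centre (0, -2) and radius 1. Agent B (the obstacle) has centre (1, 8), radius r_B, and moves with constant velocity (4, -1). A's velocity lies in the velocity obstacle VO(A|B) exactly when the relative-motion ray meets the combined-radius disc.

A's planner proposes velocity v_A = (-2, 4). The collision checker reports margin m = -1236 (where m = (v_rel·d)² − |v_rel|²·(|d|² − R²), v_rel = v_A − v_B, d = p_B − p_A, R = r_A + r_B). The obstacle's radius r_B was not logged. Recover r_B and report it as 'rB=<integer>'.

m = -1236
d = (1, 10);  v_rel = (-6, 5),  |v_rel|² = 61
v_rel×d = (-6)·(10) − (5)·(1) = -65
since m = R²·61 − (-65)²:  R² = (4225 + -1236) / 61 = 49
R = √49 = 7  ⇒  r_B = 7 − 1 = 6

rB=6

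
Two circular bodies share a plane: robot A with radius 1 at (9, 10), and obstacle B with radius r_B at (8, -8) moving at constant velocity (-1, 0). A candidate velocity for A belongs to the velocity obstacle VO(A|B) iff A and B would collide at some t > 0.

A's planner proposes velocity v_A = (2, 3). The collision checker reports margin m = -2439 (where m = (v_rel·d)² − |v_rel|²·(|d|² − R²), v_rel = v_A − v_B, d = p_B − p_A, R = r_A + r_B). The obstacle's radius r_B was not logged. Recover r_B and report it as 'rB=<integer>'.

m = -2439
d = (-1, -18);  v_rel = (3, 3),  |v_rel|² = 18
v_rel×d = (3)·(-18) − (3)·(-1) = -51
since m = R²·18 − (-51)²:  R² = (2601 + -2439) / 18 = 9
R = √9 = 3  ⇒  r_B = 3 − 1 = 2

rB=2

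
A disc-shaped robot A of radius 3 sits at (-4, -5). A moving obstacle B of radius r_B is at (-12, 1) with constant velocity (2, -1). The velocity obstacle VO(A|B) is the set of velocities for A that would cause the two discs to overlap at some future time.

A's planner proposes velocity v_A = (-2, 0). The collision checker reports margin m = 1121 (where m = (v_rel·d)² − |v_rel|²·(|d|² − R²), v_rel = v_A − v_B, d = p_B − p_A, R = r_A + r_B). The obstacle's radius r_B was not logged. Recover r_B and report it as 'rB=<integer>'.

m = 1121
d = (-8, 6);  v_rel = (-4, 1),  |v_rel|² = 17
v_rel×d = (-4)·(6) − (1)·(-8) = -16
since m = R²·17 − (-16)²:  R² = (256 + 1121) / 17 = 81
R = √81 = 9  ⇒  r_B = 9 − 3 = 6

rB=6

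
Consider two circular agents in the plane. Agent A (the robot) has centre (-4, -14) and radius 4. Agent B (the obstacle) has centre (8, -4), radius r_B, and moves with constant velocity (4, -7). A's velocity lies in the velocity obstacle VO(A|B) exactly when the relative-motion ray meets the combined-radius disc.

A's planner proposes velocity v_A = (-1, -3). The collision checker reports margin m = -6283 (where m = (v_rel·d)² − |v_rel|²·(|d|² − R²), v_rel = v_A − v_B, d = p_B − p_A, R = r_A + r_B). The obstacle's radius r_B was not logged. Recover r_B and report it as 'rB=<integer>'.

m = -6283
d = (12, 10);  v_rel = (-5, 4),  |v_rel|² = 41
v_rel×d = (-5)·(10) − (4)·(12) = -98
since m = R²·41 − (-98)²:  R² = (9604 + -6283) / 41 = 81
R = √81 = 9  ⇒  r_B = 9 − 4 = 5

rB=5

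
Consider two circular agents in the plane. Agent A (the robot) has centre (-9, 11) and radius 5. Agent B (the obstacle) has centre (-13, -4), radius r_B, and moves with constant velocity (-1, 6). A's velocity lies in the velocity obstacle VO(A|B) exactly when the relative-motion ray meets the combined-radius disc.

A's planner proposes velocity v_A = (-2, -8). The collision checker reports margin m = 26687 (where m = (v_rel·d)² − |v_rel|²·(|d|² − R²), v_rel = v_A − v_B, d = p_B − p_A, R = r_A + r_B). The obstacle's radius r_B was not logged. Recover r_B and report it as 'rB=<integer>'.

m = 26687
d = (-4, -15);  v_rel = (-1, -14),  |v_rel|² = 197
v_rel×d = (-1)·(-15) − (-14)·(-4) = -41
since m = R²·197 − (-41)²:  R² = (1681 + 26687) / 197 = 144
R = √144 = 12  ⇒  r_B = 12 − 5 = 7

rB=7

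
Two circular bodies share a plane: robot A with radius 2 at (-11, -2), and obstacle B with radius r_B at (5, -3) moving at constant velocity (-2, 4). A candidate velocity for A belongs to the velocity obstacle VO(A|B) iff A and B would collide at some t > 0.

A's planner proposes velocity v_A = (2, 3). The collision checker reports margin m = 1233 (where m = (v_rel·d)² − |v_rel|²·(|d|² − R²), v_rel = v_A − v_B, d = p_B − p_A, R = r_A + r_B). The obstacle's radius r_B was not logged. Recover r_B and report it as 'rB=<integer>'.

m = 1233
d = (16, -1);  v_rel = (4, -1),  |v_rel|² = 17
v_rel×d = (4)·(-1) − (-1)·(16) = 12
since m = R²·17 − 12²:  R² = (144 + 1233) / 17 = 81
R = √81 = 9  ⇒  r_B = 9 − 2 = 7

rB=7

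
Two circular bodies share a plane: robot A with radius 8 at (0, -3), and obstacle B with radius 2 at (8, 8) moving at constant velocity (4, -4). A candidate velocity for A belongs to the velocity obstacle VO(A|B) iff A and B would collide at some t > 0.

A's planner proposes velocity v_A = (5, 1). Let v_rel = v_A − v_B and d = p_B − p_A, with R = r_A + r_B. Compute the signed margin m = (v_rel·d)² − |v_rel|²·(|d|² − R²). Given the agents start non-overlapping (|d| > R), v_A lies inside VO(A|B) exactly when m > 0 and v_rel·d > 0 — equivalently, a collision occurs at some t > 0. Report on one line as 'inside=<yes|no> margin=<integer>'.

d = (8, 11),  |d|² = 185;  R = 8+2 = 10,  c = 185−10² = 85
v_rel = (1, 5),  |v_rel|² = 26;  v_rel·d = (1)·(8) + (5)·(11) = 63
26·t² − 126·t + 85 = 0  ⇒  m = 63² − 26·85 = 1759
m = 1759 > 0,  v_rel·d = 63 > 0  ⇒  inside

inside=yes margin=1759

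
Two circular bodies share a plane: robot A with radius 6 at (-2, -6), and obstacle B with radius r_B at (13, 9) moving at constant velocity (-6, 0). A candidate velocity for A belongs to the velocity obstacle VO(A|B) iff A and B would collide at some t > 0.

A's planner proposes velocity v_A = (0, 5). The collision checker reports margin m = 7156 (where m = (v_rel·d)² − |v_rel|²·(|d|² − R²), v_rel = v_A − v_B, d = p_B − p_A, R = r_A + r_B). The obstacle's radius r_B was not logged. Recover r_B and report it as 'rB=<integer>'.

m = 7156
d = (15, 15);  v_rel = (6, 5),  |v_rel|² = 61
v_rel×d = (6)·(15) − (5)·(15) = 15
since m = R²·61 − 15²:  R² = (225 + 7156) / 61 = 121
R = √121 = 11  ⇒  r_B = 11 − 6 = 5

rB=5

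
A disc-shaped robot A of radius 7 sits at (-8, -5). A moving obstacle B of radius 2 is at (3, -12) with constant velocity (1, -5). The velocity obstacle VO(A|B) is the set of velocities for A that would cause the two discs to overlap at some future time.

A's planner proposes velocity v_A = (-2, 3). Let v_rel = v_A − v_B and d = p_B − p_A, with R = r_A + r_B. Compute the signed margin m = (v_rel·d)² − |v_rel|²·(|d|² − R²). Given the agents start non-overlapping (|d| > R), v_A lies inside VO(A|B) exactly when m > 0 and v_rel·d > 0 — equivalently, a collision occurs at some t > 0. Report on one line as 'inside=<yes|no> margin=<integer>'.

d = (11, -7),  |d|² = 170;  R = 7+2 = 9,  c = 170−9² = 89
v_rel = (-3, 8),  |v_rel|² = 73;  v_rel·d = (-3)·(11) + (8)·(-7) = -89
73·t² + 178·t + 89 = 0  ⇒  m = (-89)² − 73·89 = 1424
m = 1424 > 0,  v_rel·d = -89 < 0  ⇒  outside

inside=no margin=1424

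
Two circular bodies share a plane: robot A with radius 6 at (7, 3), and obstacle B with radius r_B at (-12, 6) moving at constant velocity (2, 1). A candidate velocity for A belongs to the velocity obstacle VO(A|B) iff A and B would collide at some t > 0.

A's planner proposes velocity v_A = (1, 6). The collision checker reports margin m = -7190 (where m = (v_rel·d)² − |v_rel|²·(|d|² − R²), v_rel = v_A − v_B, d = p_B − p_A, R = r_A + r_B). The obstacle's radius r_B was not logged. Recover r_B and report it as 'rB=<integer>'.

m = -7190
d = (-19, 3);  v_rel = (-1, 5),  |v_rel|² = 26
v_rel×d = (-1)·(3) − (5)·(-19) = 92
since m = R²·26 − 92²:  R² = (8464 + -7190) / 26 = 49
R = √49 = 7  ⇒  r_B = 7 − 6 = 1

rB=1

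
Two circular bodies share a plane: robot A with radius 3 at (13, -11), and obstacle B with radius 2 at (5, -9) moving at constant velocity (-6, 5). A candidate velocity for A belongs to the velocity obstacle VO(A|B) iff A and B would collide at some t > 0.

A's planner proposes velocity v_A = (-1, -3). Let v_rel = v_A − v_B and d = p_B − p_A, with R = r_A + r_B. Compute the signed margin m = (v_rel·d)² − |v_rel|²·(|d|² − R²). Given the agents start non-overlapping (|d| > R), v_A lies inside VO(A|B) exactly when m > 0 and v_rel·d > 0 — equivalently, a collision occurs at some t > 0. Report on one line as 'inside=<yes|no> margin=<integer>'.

d = (-8, 2),  |d|² = 68;  R = 3+2 = 5,  c = 68−5² = 43
v_rel = (5, -8),  |v_rel|² = 89;  v_rel·d = (5)·(-8) + (-8)·(2) = -56
89·t² + 112·t + 43 = 0  ⇒  m = (-56)² − 89·43 = -691
m = -691 < 0,  v_rel·d = -56 < 0  ⇒  outside

inside=no margin=-691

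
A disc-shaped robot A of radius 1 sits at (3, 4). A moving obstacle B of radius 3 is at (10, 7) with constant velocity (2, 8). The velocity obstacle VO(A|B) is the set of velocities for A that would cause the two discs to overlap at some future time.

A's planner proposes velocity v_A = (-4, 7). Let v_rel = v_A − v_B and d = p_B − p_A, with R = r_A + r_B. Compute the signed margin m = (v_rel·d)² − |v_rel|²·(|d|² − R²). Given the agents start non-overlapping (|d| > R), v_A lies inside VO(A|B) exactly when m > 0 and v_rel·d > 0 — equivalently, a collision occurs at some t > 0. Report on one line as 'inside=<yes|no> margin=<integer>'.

d = (7, 3),  |d|² = 58;  R = 1+3 = 4,  c = 58−4² = 42
v_rel = (-6, -1),  |v_rel|² = 37;  v_rel·d = (-6)·(7) + (-1)·(3) = -45
37·t² + 90·t + 42 = 0  ⇒  m = (-45)² − 37·42 = 471
m = 471 > 0,  v_rel·d = -45 < 0  ⇒  outside

inside=no margin=471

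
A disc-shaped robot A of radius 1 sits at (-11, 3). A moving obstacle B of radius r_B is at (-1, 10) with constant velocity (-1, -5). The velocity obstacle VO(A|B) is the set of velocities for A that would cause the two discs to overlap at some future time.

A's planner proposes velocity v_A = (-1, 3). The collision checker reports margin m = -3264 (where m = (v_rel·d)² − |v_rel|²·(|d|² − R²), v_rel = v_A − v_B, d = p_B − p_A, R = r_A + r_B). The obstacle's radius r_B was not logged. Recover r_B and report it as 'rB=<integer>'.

m = -3264
d = (10, 7);  v_rel = (0, 8),  |v_rel|² = 64
v_rel×d = (0)·(7) − (8)·(10) = -80
since m = R²·64 − (-80)²:  R² = (6400 + -3264) / 64 = 49
R = √49 = 7  ⇒  r_B = 7 − 1 = 6

rB=6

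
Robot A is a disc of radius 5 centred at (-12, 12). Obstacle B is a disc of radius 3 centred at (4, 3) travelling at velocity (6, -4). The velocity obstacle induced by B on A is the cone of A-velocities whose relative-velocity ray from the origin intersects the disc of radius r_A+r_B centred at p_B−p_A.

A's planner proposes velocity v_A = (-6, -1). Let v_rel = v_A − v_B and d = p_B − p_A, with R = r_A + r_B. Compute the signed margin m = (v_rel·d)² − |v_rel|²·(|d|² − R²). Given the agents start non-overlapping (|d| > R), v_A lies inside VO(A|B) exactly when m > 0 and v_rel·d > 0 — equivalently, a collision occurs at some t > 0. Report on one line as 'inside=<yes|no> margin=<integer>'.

d = (16, -9),  |d|² = 337;  R = 5+3 = 8,  c = 337−8² = 273
v_rel = (-12, 3),  |v_rel|² = 153;  v_rel·d = (-12)·(16) + (3)·(-9) = -219
153·t² + 438·t + 273 = 0  ⇒  m = (-219)² − 153·273 = 6192
m = 6192 > 0,  v_rel·d = -219 < 0  ⇒  outside

inside=no margin=6192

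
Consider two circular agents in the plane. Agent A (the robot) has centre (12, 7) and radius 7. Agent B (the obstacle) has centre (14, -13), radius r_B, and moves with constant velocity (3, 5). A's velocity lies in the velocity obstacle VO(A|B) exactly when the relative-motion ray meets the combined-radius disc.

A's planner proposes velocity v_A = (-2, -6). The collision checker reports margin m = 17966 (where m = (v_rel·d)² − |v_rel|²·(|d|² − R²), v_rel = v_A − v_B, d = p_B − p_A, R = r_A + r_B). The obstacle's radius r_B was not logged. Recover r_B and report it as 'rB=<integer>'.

m = 17966
d = (2, -20);  v_rel = (-5, -11),  |v_rel|² = 146
v_rel×d = (-5)·(-20) − (-11)·(2) = 122
since m = R²·146 − 122²:  R² = (14884 + 17966) / 146 = 225
R = √225 = 15  ⇒  r_B = 15 − 7 = 8

rB=8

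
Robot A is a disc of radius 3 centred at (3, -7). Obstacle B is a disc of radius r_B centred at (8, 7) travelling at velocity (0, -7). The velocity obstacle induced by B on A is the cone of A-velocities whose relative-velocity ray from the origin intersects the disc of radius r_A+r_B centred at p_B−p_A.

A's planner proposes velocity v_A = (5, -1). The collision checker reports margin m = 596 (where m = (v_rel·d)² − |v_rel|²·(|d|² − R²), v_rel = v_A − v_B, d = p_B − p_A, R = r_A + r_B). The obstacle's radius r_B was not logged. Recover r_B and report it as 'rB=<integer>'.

m = 596
d = (5, 14);  v_rel = (5, 6),  |v_rel|² = 61
v_rel×d = (5)·(14) − (6)·(5) = 40
since m = R²·61 − 40²:  R² = (1600 + 596) / 61 = 36
R = √36 = 6  ⇒  r_B = 6 − 3 = 3

rB=3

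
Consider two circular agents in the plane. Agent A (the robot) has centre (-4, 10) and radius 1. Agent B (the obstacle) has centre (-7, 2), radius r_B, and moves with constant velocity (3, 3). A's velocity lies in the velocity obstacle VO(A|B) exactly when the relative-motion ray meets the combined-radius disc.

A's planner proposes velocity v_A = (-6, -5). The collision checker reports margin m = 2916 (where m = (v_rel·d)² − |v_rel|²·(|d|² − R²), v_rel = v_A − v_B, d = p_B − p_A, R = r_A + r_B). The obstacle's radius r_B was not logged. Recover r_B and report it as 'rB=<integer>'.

m = 2916
d = (-3, -8);  v_rel = (-9, -8),  |v_rel|² = 145
v_rel×d = (-9)·(-8) − (-8)·(-3) = 48
since m = R²·145 − 48²:  R² = (2304 + 2916) / 145 = 36
R = √36 = 6  ⇒  r_B = 6 − 1 = 5

rB=5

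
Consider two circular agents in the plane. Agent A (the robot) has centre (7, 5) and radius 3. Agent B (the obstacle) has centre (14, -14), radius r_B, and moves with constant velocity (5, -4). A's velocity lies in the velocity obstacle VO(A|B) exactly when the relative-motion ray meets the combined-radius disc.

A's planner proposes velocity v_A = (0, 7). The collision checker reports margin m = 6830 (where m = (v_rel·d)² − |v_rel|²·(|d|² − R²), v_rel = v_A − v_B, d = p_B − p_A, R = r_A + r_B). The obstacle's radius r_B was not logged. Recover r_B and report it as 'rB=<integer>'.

m = 6830
d = (7, -19);  v_rel = (-5, 11),  |v_rel|² = 146
v_rel×d = (-5)·(-19) − (11)·(7) = 18
since m = R²·146 − 18²:  R² = (324 + 6830) / 146 = 49
R = √49 = 7  ⇒  r_B = 7 − 3 = 4

rB=4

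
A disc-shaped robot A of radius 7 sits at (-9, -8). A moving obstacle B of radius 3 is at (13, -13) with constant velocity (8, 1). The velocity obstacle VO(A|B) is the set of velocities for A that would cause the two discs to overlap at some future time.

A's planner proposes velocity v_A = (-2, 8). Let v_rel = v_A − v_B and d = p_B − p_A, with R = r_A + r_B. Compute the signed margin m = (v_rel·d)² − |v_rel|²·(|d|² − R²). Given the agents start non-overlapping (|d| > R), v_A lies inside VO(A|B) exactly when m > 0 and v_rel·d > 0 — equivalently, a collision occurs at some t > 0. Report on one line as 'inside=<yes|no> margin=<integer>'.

d = (22, -5),  |d|² = 509;  R = 7+3 = 10,  c = 509−10² = 409
v_rel = (-10, 7),  |v_rel|² = 149;  v_rel·d = (-10)·(22) + (7)·(-5) = -255
149·t² + 510·t + 409 = 0  ⇒  m = (-255)² − 149·409 = 4084
m = 4084 > 0,  v_rel·d = -255 < 0  ⇒  outside

inside=no margin=4084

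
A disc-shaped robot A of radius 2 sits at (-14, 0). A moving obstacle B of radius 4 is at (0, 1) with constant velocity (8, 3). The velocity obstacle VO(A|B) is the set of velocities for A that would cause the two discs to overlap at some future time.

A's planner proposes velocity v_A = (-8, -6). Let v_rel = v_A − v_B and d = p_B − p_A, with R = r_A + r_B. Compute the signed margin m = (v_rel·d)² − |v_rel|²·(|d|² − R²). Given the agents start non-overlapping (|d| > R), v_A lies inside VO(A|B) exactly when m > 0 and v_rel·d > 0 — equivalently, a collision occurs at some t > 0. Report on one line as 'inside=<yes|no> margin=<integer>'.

d = (14, 1),  |d|² = 197;  R = 2+4 = 6,  c = 197−6² = 161
v_rel = (-16, -9),  |v_rel|² = 337;  v_rel·d = (-16)·(14) + (-9)·(1) = -233
337·t² + 466·t + 161 = 0  ⇒  m = (-233)² − 337·161 = 32
m = 32 > 0,  v_rel·d = -233 < 0  ⇒  outside

inside=no margin=32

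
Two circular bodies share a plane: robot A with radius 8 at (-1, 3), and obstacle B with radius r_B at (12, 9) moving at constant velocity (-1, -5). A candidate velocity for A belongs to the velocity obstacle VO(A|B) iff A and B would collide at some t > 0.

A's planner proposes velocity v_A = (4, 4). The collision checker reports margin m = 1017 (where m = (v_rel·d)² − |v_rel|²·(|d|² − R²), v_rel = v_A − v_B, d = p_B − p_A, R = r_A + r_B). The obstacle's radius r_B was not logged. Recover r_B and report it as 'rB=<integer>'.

m = 1017
d = (13, 6);  v_rel = (5, 9),  |v_rel|² = 106
v_rel×d = (5)·(6) − (9)·(13) = -87
since m = R²·106 − (-87)²:  R² = (7569 + 1017) / 106 = 81
R = √81 = 9  ⇒  r_B = 9 − 8 = 1

rB=1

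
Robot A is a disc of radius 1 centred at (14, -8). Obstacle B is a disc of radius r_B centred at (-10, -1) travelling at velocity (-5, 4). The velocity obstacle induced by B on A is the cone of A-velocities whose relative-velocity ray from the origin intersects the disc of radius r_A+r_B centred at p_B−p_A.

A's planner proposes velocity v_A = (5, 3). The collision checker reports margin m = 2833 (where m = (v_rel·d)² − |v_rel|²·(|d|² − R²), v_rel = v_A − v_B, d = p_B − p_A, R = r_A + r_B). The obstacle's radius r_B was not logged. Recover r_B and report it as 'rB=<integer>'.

m = 2833
d = (-24, 7);  v_rel = (10, -1),  |v_rel|² = 101
v_rel×d = (10)·(7) − (-1)·(-24) = 46
since m = R²·101 − 46²:  R² = (2116 + 2833) / 101 = 49
R = √49 = 7  ⇒  r_B = 7 − 1 = 6

rB=6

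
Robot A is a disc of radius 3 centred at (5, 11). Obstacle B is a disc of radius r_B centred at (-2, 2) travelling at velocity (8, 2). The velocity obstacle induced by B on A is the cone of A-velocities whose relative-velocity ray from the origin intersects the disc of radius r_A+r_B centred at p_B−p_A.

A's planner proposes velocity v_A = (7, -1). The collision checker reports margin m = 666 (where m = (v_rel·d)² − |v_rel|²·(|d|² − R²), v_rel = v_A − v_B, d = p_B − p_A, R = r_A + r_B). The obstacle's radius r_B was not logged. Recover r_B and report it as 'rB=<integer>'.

m = 666
d = (-7, -9);  v_rel = (-1, -3),  |v_rel|² = 10
v_rel×d = (-1)·(-9) − (-3)·(-7) = -12
since m = R²·10 − (-12)²:  R² = (144 + 666) / 10 = 81
R = √81 = 9  ⇒  r_B = 9 − 3 = 6

rB=6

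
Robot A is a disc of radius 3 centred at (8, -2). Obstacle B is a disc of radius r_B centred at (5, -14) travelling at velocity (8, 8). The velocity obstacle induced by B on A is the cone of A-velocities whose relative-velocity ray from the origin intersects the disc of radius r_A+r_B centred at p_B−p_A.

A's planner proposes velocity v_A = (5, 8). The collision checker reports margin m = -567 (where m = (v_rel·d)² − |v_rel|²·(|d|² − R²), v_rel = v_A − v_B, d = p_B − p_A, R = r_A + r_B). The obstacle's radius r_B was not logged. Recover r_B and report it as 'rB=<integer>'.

m = -567
d = (-3, -12);  v_rel = (-3, 0),  |v_rel|² = 9
v_rel×d = (-3)·(-12) − (0)·(-3) = 36
since m = R²·9 − 36²:  R² = (1296 + -567) / 9 = 81
R = √81 = 9  ⇒  r_B = 9 − 3 = 6

rB=6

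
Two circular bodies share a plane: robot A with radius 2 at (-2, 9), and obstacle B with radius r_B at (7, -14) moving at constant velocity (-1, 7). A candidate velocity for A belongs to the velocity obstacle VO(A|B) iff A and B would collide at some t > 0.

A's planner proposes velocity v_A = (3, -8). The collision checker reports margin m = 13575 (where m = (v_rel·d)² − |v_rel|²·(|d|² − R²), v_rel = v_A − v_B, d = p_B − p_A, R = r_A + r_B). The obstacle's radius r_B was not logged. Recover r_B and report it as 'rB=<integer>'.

m = 13575
d = (9, -23);  v_rel = (4, -15),  |v_rel|² = 241
v_rel×d = (4)·(-23) − (-15)·(9) = 43
since m = R²·241 − 43²:  R² = (1849 + 13575) / 241 = 64
R = √64 = 8  ⇒  r_B = 8 − 2 = 6

rB=6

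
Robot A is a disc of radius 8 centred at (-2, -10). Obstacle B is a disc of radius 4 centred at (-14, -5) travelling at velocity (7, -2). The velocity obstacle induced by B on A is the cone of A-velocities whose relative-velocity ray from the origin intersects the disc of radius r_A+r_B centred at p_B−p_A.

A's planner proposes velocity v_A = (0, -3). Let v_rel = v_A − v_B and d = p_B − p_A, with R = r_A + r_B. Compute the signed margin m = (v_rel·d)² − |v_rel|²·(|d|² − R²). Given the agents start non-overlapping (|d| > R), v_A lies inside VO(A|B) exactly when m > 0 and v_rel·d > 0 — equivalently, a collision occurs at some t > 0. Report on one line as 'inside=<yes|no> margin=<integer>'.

d = (-12, 5),  |d|² = 169;  R = 8+4 = 12,  c = 169−12² = 25
v_rel = (-7, -1),  |v_rel|² = 50;  v_rel·d = (-7)·(-12) + (-1)·(5) = 79
50·t² − 158·t + 25 = 0  ⇒  m = 79² − 50·25 = 4991
m = 4991 > 0,  v_rel·d = 79 > 0  ⇒  inside

inside=yes margin=4991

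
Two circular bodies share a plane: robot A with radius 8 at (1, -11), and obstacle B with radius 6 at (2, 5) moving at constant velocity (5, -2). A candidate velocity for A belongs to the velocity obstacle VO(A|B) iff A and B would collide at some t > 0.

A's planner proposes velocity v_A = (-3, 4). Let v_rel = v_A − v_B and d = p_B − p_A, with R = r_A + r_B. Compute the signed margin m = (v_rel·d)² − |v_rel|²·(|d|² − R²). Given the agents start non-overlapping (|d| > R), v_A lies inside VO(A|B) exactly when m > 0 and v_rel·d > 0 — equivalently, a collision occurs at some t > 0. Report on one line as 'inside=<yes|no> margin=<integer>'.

d = (1, 16),  |d|² = 257;  R = 8+6 = 14,  c = 257−14² = 61
v_rel = (-8, 6),  |v_rel|² = 100;  v_rel·d = (-8)·(1) + (6)·(16) = 88
100·t² − 176·t + 61 = 0  ⇒  m = 88² − 100·61 = 1644
m = 1644 > 0,  v_rel·d = 88 > 0  ⇒  inside

inside=yes margin=1644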